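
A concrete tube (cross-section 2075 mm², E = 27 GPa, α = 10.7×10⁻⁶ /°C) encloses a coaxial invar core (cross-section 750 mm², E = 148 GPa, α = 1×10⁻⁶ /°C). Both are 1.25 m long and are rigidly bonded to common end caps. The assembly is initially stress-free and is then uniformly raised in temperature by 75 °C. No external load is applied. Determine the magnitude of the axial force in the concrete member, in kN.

The concrete has the larger α, so on heating it would change length more than the invar if both were free. The rigid plates force a common final length, so the concrete is put into compression and the invar into tension, with equal and opposite forces P (no external load).
Compatibility of the two members (thermal + elastic change equal): (α₁ − α₂)ΔT = P·[1/(A₁E₁) + 1/(A₂E₂)].
|α₁ − α₂|·ΔT = 9.7×10⁻⁶ × 75 = 0.0007275.
1/(A₁E₁) + 1/(A₂E₂) = 1/(2075×27×10³) + 1/(750×148×10³) = 2.686×10⁻⁸ N⁻¹.
So P = 0.0007275 / 2.686×10⁻⁸ = 27.09 kN.

P ≈ 27.1 kN (compressive in the concrete)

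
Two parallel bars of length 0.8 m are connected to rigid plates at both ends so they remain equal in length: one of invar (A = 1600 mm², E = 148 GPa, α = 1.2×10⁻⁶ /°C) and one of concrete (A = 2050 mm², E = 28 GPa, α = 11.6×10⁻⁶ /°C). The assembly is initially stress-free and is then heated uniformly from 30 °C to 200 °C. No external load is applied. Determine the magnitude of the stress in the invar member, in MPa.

σ ≈ 51.1 MPa (tensile)

The concrete has the larger α, so on heating it would change length more than the invar if both were free. The rigid plates force a common final length, so the concrete is put into compression and the invar into tension, with equal and opposite forces P (no external load).
Equating the net (thermal + elastic) strains gives |α₁ − α₂|·ΔT = P·[1/(A₁E₁) + 1/(A₂E₂)].
|α₁ − α₂|·ΔT = 10.4×10⁻⁶ × 170 = 0.001768.
1/(A₁E₁) + 1/(A₂E₂) = 1/(1600×148×10³) + 1/(2050×28×10³) = 2.164×10⁻⁸ N⁻¹.
P = 0.001768 / 2.164×10⁻⁸ = 81680 N = 81.68 kN.
σ_{invar} = P/A₁ = 81680/1600 = 51.05 MPa, tensile.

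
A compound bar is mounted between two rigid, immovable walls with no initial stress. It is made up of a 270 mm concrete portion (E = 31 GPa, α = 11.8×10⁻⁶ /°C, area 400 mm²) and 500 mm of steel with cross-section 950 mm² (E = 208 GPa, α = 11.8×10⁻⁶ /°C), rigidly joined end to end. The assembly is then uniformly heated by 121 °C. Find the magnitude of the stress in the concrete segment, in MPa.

With the walls removed the bar would change length by δ_free = Σ αᵢΔT Lᵢ = 11.8×10⁻⁶×121×270 + 11.8×10⁻⁶×121×500 = 1.099 mm.
Since the ends are fixed, an axial force P builds up, equal in every segment, with P · Σ Lᵢ/(AᵢEᵢ) = δ_free.
The series flexibility is Σ Lᵢ/(AᵢEᵢ) = 270/(400×31×10³) + 500/(950×208×10³) = 2.43×10⁻⁵ mm/N.
So P = 1.099 / 2.43×10⁻⁵ = 45.23 kN, compressive.
σ_{concrete} = P / A = 45230 / 400 = 113.1 MPa.

σ ≈ 113 MPa (compressive)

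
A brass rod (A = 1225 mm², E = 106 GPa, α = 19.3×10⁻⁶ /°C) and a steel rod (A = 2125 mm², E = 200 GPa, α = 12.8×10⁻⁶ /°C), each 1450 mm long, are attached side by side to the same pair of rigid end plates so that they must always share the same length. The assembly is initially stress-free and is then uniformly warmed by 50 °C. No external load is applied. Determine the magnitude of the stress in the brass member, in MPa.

σ ≈ 26.4 MPa (compressive)

The brass has the larger α, so on heating it would change length more than the steel if both were free. The rigid plates force a common final length, so the brass is put into compression and the steel into tension, with equal and opposite forces P (no external load).
Setting the final lengths equal and cancelling L: (α₁ − α₂)ΔT = P/(A₁E₁) + P/(A₂E₂).
|α₁ − α₂|·ΔT = 6.5×10⁻⁶ × 50 = 0.000325.
1/(A₁E₁) + 1/(A₂E₂) = 1/(1225×106×10³) + 1/(2125×200×10³) = 1.005×10⁻⁸ N⁻¹.
So P = 0.000325 / 1.005×10⁻⁸ = 32.33 kN.
σ_{brass} = P/A₁ = 32330/1225 = 26.39 MPa, compressive.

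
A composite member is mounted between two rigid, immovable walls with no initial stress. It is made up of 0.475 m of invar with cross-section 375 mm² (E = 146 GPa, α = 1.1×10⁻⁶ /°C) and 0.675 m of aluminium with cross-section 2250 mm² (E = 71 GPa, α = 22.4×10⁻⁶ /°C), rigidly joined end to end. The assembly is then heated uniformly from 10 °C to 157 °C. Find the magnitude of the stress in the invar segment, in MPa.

σ ≈ 475 MPa (compressive)

Free thermal expansion of the whole bar: Σ αᵢΔT Lᵢ = 1.1×10⁻⁶×147×475 + 22.4×10⁻⁶×147×675 = 2.299 mm.
The rigid supports impose zero overall length change; the single axial force P common to all segments must satisfy P Σ Lᵢ/(AᵢEᵢ) = δ_free.
Σ Lᵢ/(AᵢEᵢ) = 475/(375×146×10³) + 675/(2250×71×10³) = 1.29×10⁻⁵ mm/N.
P = 2.299 / 1.29×10⁻⁵ = 178200 N = 178.2 kN, compressive.
σ_{invar} = P / A = 178200 / 375 = 475.3 MPa.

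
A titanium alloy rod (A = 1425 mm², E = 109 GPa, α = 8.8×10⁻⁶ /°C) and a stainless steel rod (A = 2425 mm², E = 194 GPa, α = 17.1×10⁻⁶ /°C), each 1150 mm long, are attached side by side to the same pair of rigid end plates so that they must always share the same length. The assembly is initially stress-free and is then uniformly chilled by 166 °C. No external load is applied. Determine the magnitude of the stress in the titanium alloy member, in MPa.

Equilibrium of a rigid end plate with no external load gives equal and opposite internal forces ±P in the two members. Since α_{stainless steel} > α_{titanium alloy}, cooling drives the stainless steel into tension and the titanium alloy into compression.
Equating the net (thermal + elastic) strains gives |α₁ − α₂|·ΔT = P·[1/(A₁E₁) + 1/(A₂E₂)].
|α₁ − α₂|·ΔT = 8.3×10⁻⁶ × 166 = 0.001378.
1/(A₁E₁) + 1/(A₂E₂) = 1/(1425×109×10³) + 1/(2425×194×10³) = 8.564×10⁻⁹ N⁻¹.
So P = 0.001378 / 8.564×10⁻⁹ = 160.9 kN.
σ_{titanium alloy} = P/A₁ = 160900/1425 = 112.9 MPa, compressive.

σ ≈ 113 MPa (compressive)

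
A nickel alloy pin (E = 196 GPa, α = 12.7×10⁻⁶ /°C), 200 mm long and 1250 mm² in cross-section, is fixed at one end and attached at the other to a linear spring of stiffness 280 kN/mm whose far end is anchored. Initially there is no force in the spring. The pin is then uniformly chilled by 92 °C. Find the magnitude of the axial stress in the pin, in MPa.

σ ≈ 42.6 MPa (tensile)

If the spring were absent the pin would shorten by αΔT L = 12.7×10⁻⁶ × 92 × 200 = 0.2337 mm.
Let P be the tensile force in the spring. The pin extends elastically by PL/(AE) and the spring stretches by P/k; together these equal δ_free.
So P = δ_free / [L/(AE) + 1/k] = 0.2337 / [ 200/(1250×196×10³) + 1/(280×10³) ].
P = 0.2337 / 4.388×10⁻⁶ = 53260 N.
σ = P/A = 53260/1250 = 42.61 MPa.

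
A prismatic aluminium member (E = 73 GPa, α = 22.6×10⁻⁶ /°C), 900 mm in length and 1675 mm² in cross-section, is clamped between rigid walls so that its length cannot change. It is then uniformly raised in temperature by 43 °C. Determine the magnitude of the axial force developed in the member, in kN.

P ≈ 119 kN (compressive)

Full restraint means ε = 0, so the stress is σ = EαΔT = 73×10³ × 22.6×10⁻⁶ × 43 = 70.94 MPa.
Axial force P = σA = 70.94 × 1675 = 118800 N = 118.8 kN, compressive.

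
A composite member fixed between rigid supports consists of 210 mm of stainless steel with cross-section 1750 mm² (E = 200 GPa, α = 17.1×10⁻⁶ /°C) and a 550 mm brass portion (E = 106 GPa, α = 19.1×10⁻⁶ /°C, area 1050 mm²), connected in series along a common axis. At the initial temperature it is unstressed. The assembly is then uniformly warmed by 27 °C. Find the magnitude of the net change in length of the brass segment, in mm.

|ΔL| ≈ 0.0557 mm

Free thermal expansion of the whole bar: Σ αᵢΔT Lᵢ = 17.1×10⁻⁶×27×210 + 19.1×10⁻⁶×27×550 = 0.3806 mm.
The rigid supports impose zero overall length change; the single axial force P common to all segments must satisfy P Σ Lᵢ/(AᵢEᵢ) = δ_free.
Σ Lᵢ/(AᵢEᵢ) = 210/(1750×200×10³) + 550/(1050×106×10³) = 5.542×10⁻⁶ mm/N.
So P = 0.3806 / 5.542×10⁻⁶ = 68.68 kN, compressive.
For the brass segment, free thermal change = 19.1×10⁻⁶×27×550 = 0.2836 mm and elastic change from P = 68680×550/(1050×106×10³) = 0.3394 mm; these oppose, so the net change is 0.0557 mm (segment shortens).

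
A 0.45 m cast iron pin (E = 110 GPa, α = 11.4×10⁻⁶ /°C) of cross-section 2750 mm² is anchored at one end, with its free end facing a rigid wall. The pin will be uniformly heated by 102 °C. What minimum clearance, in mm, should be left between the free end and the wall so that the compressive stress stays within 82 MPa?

With no wall the pin would lengthen by αΔT L = 11.4×10⁻⁶ × 102 × 450 = 0.5233 mm.
A stress of 82 MPa corresponds to the wall pushing the pin back by σL/E = 82×450/(110×10³) = 0.3355 mm.
So the gap has to take up the difference, g_min = δ_free − σL/E = 0.5233 − 0.3355 = 0.1878 mm.

g ≈ 0.188 mm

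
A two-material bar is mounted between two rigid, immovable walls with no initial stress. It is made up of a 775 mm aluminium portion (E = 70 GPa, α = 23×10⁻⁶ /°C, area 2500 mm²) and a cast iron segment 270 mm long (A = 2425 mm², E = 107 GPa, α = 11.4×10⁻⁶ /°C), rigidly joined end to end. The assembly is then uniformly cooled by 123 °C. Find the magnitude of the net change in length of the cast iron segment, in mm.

|ΔL| ≈ 0.111 mm

With the walls removed the bar would change length by δ_free = Σ αᵢΔT Lᵢ = 23×10⁻⁶×123×775 + 11.4×10⁻⁶×123×270 = 2.571 mm.
Since the ends are fixed, an axial force P builds up, equal in every segment, with P · Σ Lᵢ/(AᵢEᵢ) = δ_free.
Σ Lᵢ/(AᵢEᵢ) = 775/(2500×70×10³) + 270/(2425×107×10³) = 5.469×10⁻⁶ mm/N.
So P = 2.571 / 5.469×10⁻⁶ = 470.1 kN, tensile.
For the cast iron segment, free thermal change = 11.4×10⁻⁶×123×270 = 0.3786 mm and elastic change from P = 470100×270/(2425×107×10³) = 0.4892 mm; these oppose, so the net change is 0.111 mm (segment lengthens).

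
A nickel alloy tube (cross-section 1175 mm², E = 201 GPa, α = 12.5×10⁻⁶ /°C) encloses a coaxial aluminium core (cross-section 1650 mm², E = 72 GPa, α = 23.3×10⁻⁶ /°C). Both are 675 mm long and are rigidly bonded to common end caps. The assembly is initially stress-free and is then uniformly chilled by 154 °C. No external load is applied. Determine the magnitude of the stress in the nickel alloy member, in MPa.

σ ≈ 112 MPa (compressive)

The aluminium has the larger α, so on cooling it would change length more than the nickel alloy if both were free. The rigid plates force a common final length, so the aluminium is put into tension and the nickel alloy into compression, with equal and opposite forces P (no external load).
Equating the net (thermal + elastic) strains gives |α₁ − α₂|·ΔT = P·[1/(A₁E₁) + 1/(A₂E₂)].
|α₁ − α₂|·ΔT = 10.8×10⁻⁶ × 154 = 0.001663.
1/(A₁E₁) + 1/(A₂E₂) = 1/(1175×201×10³) + 1/(1650×72×10³) = 1.265×10⁻⁸ N⁻¹.
So P = 0.001663 / 1.265×10⁻⁸ = 131.5 kN.
σ_{nickel alloy} = P/A₁ = 131500/1175 = 111.9 MPa, compressive.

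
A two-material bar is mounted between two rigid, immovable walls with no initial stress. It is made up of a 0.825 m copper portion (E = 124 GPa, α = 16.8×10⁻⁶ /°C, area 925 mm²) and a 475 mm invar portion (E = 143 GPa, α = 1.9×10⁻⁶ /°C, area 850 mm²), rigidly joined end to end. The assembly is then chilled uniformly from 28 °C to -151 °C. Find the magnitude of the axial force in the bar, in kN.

With the walls removed the bar would change length by δ_free = Σ αᵢΔT Lᵢ = 16.8×10⁻⁶×179×825 + 1.9×10⁻⁶×179×475 = 2.642 mm.
The rigid supports impose zero overall length change; the single axial force P common to all segments must satisfy P Σ Lᵢ/(AᵢEᵢ) = δ_free.
The series flexibility is Σ Lᵢ/(AᵢEᵢ) = 825/(925×124×10³) + 475/(850×143×10³) = 1.11×10⁻⁵ mm/N.
P = 2.642 / 1.11×10⁻⁵ = 238100 N = 238.1 kN, tensile.

P ≈ 238 kN (tensile)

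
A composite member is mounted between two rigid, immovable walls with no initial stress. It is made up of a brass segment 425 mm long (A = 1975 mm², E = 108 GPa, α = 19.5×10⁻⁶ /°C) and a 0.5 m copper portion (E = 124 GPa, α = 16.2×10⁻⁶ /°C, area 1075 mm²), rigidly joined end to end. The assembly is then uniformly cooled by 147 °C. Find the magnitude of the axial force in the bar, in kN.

P ≈ 419 kN (tensile)

If the supports were absent, the total length change would be Σ αᵢΔT Lᵢ = 19.5×10⁻⁶×147×425 + 16.2×10⁻⁶×147×500 = 2.409 mm.
The walls prevent any net length change, so an axial force P (same in every segment) develops. Compatibility: P · Σ Lᵢ/(AᵢEᵢ) = δ_free.
Σ Lᵢ/(AᵢEᵢ) = 425/(1975×108×10³) + 500/(1075×124×10³) = 5.743×10⁻⁶ mm/N.
Hence P = δ_free / Σ(L/AE) = 2.409/5.743×10⁻⁶ = 419.4 kN (tensile).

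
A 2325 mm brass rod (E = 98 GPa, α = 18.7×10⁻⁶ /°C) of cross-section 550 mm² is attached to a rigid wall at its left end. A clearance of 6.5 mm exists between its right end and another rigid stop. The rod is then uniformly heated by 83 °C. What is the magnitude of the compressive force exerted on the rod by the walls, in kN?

P ≈ 0 kN

Free thermal elongation = αΔT L = 18.7×10⁻⁶ × 83 × 2325 = 3.609 mm.
Since δ_free = 3.61 mm is less than the 6.5 mm gap, the rod never touches the wall. No axial force develops.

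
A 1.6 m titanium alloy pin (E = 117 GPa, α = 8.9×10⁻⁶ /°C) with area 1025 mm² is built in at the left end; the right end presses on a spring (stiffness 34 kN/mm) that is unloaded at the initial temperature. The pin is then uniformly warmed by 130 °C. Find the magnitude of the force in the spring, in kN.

If the spring were absent the pin would lengthen by αΔT L = 8.9×10⁻⁶ × 130 × 1600 = 1.851 mm.
Let P be the compressive force at the spring. The pin shortens elastically by PL/(AE) and the spring compresses by P/k; together these equal δ_free.
So P = δ_free / [L/(AE) + 1/k] = 1.851 / [ 1600/(1025×117×10³) + 1/(34×10³) ].
P = 1.851 / 4.275×10⁻⁵ = 43300 N.

P ≈ 43.3 kN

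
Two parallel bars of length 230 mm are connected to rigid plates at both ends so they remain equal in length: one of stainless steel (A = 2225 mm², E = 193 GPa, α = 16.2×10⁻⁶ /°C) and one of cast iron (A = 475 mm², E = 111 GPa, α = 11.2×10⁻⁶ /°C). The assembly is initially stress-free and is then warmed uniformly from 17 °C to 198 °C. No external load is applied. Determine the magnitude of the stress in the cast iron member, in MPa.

Both members must finish at the same length. With the larger α, the stainless steel tends to over-expand; the plates restrain it, putting the stainless steel in compression and the cast iron in tension. With no external load the two internal forces are equal and opposite, magnitude P.
Equating the net (thermal + elastic) strains gives |α₁ − α₂|·ΔT = P·[1/(A₁E₁) + 1/(A₂E₂)].
|α₁ − α₂|·ΔT = 5×10⁻⁶ × 181 = 0.000905.
1/(A₁E₁) + 1/(A₂E₂) = 1/(2225×193×10³) + 1/(475×111×10³) = 2.13×10⁻⁸ N⁻¹.
So P = 0.000905 / 2.13×10⁻⁸ = 42.5 kN.
σ_{cast iron} = P/A₂ = 42500/475 = 89.47 MPa, tensile.

σ ≈ 89.5 MPa (tensile)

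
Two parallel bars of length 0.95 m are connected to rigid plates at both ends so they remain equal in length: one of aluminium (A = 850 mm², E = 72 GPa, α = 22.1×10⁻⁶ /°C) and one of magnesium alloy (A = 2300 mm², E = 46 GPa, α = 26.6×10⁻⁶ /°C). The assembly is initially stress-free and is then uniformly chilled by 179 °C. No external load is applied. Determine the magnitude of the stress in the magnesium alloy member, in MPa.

The magnesium alloy has the larger α, so on cooling it would change length more than the aluminium if both were free. The rigid plates force a common final length, so the magnesium alloy is put into tension and the aluminium into compression, with equal and opposite forces P (no external load).
Setting the final lengths equal and cancelling L: (α₁ − α₂)ΔT = P/(A₁E₁) + P/(A₂E₂).
|α₁ − α₂|·ΔT = 4.5×10⁻⁶ × 179 = 0.0008055.
1/(A₁E₁) + 1/(A₂E₂) = 1/(850×72×10³) + 1/(2300×46×10³) = 2.579×10⁻⁸ N⁻¹.
So P = 0.0008055 / 2.579×10⁻⁸ = 31.23 kN.
σ_{magnesium alloy} = P/A₂ = 31230/2300 = 13.58 MPa, tensile.

σ ≈ 13.6 MPa (tensile)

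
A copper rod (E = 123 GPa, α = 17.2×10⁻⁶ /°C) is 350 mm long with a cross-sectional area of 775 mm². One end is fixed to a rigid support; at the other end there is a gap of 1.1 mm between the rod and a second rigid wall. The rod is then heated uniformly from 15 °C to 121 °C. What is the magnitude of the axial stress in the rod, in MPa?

σ ≈ 0 MPa

If the wall were absent the rod would grow by αΔT L = 17.2×10⁻⁶ × 106 × 350 = 0.6381 mm.
This is smaller than the 1.1 mm clearance, so the rod expands freely without reaching the stop — the stress is zero.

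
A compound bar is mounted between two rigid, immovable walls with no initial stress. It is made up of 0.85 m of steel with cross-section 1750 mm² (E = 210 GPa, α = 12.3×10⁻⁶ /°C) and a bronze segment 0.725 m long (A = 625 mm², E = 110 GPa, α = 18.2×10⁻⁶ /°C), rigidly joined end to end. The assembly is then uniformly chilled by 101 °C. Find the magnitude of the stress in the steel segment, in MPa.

σ ≈ 106 MPa (tensile)

If the supports were absent, the total length change would be Σ αᵢΔT Lᵢ = 12.3×10⁻⁶×101×850 + 18.2×10⁻⁶×101×725 = 2.389 mm.
The walls prevent any net length change, so an axial force P (same in every segment) develops. Compatibility: P · Σ Lᵢ/(AᵢEᵢ) = δ_free.
Σ Lᵢ/(AᵢEᵢ) = 850/(1750×210×10³) + 725/(625×110×10³) = 1.286×10⁻⁵ mm/N.
P = 2.389 / 1.286×10⁻⁵ = 185800 N = 185.8 kN, tensile.
σ_{steel} = P / A = 185800 / 1750 = 106.2 MPa.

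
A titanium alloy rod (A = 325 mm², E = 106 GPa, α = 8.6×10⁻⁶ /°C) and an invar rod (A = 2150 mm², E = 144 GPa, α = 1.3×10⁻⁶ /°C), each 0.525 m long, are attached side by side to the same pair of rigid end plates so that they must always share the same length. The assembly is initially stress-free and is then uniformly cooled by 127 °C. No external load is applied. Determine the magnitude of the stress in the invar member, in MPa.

Both members must finish at the same length. With the larger α, the titanium alloy tends to over-contract; the plates restrain it, putting the titanium alloy in tension and the invar in compression. With no external load the two internal forces are equal and opposite, magnitude P.
Setting the final lengths equal and cancelling L: (α₁ − α₂)ΔT = P/(A₁E₁) + P/(A₂E₂).
|α₁ − α₂|·ΔT = 7.3×10⁻⁶ × 127 = 0.0009271.
1/(A₁E₁) + 1/(A₂E₂) = 1/(325×106×10³) + 1/(2150×144×10³) = 3.226×10⁻⁸ N⁻¹.
P = 0.0009271 / 3.226×10⁻⁸ = 28740 N = 28.74 kN.
σ_{invar} = P/A₂ = 28740/2150 = 13.37 MPa, compressive.

σ ≈ 13.4 MPa (compressive)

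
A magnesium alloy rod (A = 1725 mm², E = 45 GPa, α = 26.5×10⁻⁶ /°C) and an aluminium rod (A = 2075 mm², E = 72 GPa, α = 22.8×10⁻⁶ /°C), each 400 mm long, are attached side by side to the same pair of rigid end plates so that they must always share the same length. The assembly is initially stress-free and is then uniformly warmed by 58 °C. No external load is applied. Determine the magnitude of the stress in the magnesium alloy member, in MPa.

Equilibrium of a rigid end plate with no external load gives equal and opposite internal forces ±P in the two members. Since α_{magnesium alloy} > α_{aluminium}, heating drives the magnesium alloy into compression and the aluminium into tension.
Equating the net (thermal + elastic) strains gives |α₁ − α₂|·ΔT = P·[1/(A₁E₁) + 1/(A₂E₂)].
|α₁ − α₂|·ΔT = 3.7×10⁻⁶ × 58 = 0.0002146.
1/(A₁E₁) + 1/(A₂E₂) = 1/(1725×45×10³) + 1/(2075×72×10³) = 1.958×10⁻⁸ N⁻¹.
P = 0.0002146 / 1.958×10⁻⁸ = 10960 N = 10.96 kN.
σ_{magnesium alloy} = P/A₁ = 10960/1725 = 6.355 MPa, compressive.

σ ≈ 6.36 MPa (compressive)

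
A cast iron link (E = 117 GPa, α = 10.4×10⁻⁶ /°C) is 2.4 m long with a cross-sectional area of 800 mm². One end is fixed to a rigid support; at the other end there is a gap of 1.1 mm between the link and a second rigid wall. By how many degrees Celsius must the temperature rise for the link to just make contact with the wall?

ΔT ≈ 44.1 °C

The gap closes when αΔT L = 1.1 mm, since the link is still unstressed at that instant.
ΔT = 1.1 / (10.4×10⁻⁶ × 2400) = 44.07 °C.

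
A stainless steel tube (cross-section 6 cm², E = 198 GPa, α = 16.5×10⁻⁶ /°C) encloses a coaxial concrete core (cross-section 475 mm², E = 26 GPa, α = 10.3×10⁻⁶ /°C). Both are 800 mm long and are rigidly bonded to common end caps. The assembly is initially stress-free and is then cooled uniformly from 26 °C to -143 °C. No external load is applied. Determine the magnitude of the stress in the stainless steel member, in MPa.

σ ≈ 19.5 MPa (tensile)

The stainless steel has the larger α, so on cooling it would change length more than the concrete if both were free. The rigid plates force a common final length, so the stainless steel is put into tension and the concrete into compression, with equal and opposite forces P (no external load).
Equating the net (thermal + elastic) strains gives |α₁ − α₂|·ΔT = P·[1/(A₁E₁) + 1/(A₂E₂)].
|α₁ − α₂|·ΔT = 6.2×10⁻⁶ × 169 = 0.001048.
1/(A₁E₁) + 1/(A₂E₂) = 1/(600×198×10³) + 1/(475×26×10³) = 8.939×10⁻⁸ N⁻¹.
So P = 0.001048 / 8.939×10⁻⁸ = 11.72 kN.
σ_{stainless steel} = P/A₁ = 11720/600 = 19.54 MPa, tensile.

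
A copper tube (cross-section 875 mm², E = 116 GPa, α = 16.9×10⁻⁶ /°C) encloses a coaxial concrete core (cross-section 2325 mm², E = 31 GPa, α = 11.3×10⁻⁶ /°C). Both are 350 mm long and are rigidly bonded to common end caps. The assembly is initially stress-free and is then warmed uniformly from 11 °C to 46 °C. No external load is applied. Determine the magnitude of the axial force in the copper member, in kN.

P ≈ 8.26 kN (compressive in the copper)

Both members must finish at the same length. With the larger α, the copper tends to over-expand; the plates restrain it, putting the copper in compression and the concrete in tension. With no external load the two internal forces are equal and opposite, magnitude P.
Compatibility of the two members (thermal + elastic change equal): (α₁ − α₂)ΔT = P·[1/(A₁E₁) + 1/(A₂E₂)].
|α₁ − α₂|·ΔT = 5.6×10⁻⁶ × 35 = 0.000196.
1/(A₁E₁) + 1/(A₂E₂) = 1/(875×116×10³) + 1/(2325×31×10³) = 2.373×10⁻⁸ N⁻¹.
So P = 0.000196 / 2.373×10⁻⁸ = 8.261 kN.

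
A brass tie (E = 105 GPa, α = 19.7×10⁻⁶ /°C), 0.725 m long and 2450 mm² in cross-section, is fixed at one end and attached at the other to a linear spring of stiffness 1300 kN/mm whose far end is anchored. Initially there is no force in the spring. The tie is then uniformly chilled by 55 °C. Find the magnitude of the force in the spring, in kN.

P ≈ 219 kN

Free thermal contraction: δ_free = αΔT L = 19.7×10⁻⁶ × 55 × 725 = 0.7855 mm.
With a force P in the spring, the elastic change of the tie is PL/(AE) and that of the spring is P/k; compatibility requires their sum to equal δ_free.
P [ L/(AE) + 1/k ] = δ_free → P [ 725/(2450×105×10³) + 1/(1300×10³) ] = 0.7855.
P = 0.7855 / 3.588×10⁻⁶ = 219000 N.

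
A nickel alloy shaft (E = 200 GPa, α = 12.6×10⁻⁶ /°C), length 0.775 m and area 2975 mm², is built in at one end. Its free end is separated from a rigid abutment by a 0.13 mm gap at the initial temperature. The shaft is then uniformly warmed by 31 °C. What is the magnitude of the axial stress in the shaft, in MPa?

σ ≈ 44.6 MPa (compressive)

Free thermal elongation = αΔT L = 12.6×10⁻⁶ × 31 × 775 = 0.3027 mm.
This exceeds the 0.13 mm gap, so the wall pushes back. The portion of expansion that must be recovered elastically is δ_free − gap = 0.3027 − 0.13 = 0.1727 mm.
So σ = E(δ_free − g)/L = 200×10³ × 0.1727/775 = 44.57 MPa.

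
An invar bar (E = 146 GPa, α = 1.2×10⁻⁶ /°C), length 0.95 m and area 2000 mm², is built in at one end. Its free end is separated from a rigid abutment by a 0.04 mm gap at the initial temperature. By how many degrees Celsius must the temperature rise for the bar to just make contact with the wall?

Contact occurs when the free expansion equals the gap: αΔT L = 0.04 mm.
ΔT = 0.04 / (1.2×10⁻⁶ × 950) = 35.09 °C.

ΔT ≈ 35.1 °C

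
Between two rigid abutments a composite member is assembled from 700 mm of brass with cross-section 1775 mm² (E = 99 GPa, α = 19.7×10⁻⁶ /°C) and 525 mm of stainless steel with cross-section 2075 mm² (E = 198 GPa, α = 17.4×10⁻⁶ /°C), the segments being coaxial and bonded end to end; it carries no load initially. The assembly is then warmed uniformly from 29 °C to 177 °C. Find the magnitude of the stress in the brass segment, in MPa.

Free thermal expansion of the whole bar: Σ αᵢΔT Lᵢ = 19.7×10⁻⁶×148×700 + 17.4×10⁻⁶×148×525 = 3.393 mm.
The walls prevent any net length change, so an axial force P (same in every segment) develops. Compatibility: P · Σ Lᵢ/(AᵢEᵢ) = δ_free.
The series flexibility is Σ Lᵢ/(AᵢEᵢ) = 700/(1775×99×10³) + 525/(2075×198×10³) = 5.261×10⁻⁶ mm/N.
Hence P = δ_free / Σ(L/AE) = 3.393/5.261×10⁻⁶ = 644.9 kN (compressive).
σ_{brass} = P / A = 644900 / 1775 = 363.3 MPa.

σ ≈ 363 MPa (compressive)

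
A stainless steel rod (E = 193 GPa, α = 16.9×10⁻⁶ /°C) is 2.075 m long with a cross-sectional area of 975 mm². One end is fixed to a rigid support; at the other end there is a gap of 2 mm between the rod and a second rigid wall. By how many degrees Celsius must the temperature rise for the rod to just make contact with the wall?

Contact occurs when the free expansion equals the gap: αΔT L = 2 mm.
So ΔT = g/(αL) = 2/(16.9×10⁻⁶ × 2075) = 57.03 °C.

ΔT ≈ 57 °C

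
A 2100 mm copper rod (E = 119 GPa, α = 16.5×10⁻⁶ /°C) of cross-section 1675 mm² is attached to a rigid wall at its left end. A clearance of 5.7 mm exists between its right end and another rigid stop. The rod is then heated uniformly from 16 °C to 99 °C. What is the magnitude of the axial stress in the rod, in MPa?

σ ≈ 0 MPa

Unrestrained expansion: δ_free = αΔT L = 16.5×10⁻⁶ × 83 × 2100 = 2.876 mm.
This is smaller than the 5.7 mm clearance, so the rod expands freely without reaching the stop — the stress is zero.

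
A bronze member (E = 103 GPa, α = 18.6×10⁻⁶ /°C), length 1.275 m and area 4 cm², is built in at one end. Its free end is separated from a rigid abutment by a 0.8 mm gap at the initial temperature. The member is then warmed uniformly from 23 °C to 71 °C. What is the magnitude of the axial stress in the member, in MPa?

σ ≈ 27.3 MPa (compressive)

Free thermal elongation = αΔT L = 18.6×10⁻⁶ × 48 × 1275 = 1.138 mm.
The gap closes (δ_free > 0.8 mm) and the wall then resists a further 1.138 − 0.8 = 0.3383 mm of expansion.
Compatibility: PL/(AE) = 0.3383 mm, so σ = P/A = E × (0.3383/1275) = 27.33 MPa.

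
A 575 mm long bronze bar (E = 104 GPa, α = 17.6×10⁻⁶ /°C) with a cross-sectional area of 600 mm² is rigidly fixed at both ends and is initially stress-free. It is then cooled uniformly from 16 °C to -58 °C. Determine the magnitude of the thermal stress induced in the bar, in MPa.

σ ≈ 135 MPa (tensile)

With length fixed, the mechanical strain must cancel the thermal strain αΔT = 17.6×10⁻⁶ × 74 = 1302.4×10⁻⁶.
The stress required to suppress this strain is σ = Eε = 104×10³ × 1302.4×10⁻⁶ = 135.4 MPa, tensile since the bar is trying to contract.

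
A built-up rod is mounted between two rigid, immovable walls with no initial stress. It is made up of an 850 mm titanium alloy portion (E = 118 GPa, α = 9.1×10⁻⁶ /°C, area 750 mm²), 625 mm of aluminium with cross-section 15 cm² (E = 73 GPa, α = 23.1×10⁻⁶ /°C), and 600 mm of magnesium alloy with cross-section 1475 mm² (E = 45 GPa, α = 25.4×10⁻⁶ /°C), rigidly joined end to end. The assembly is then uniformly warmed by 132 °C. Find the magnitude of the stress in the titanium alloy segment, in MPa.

σ ≈ 270 MPa (compressive)

Free thermal expansion of the whole bar: Σ αᵢΔT Lᵢ = 9.1×10⁻⁶×132×850 + 23.1×10⁻⁶×132×625 + 25.4×10⁻⁶×132×600 = 4.938 mm.
The rigid supports impose zero overall length change; the single axial force P common to all segments must satisfy P Σ Lᵢ/(AᵢEᵢ) = δ_free.
Σ Lᵢ/(AᵢEᵢ) = 850/(750×118×10³) + 625/(1500×73×10³) + 600/(1475×45×10³) = 2.435×10⁻⁵ mm/N.
P = 4.938 / 2.435×10⁻⁵ = 202800 N = 202.8 kN, compressive.
σ_{titanium alloy} = P / A = 202800 / 750 = 270.4 MPa.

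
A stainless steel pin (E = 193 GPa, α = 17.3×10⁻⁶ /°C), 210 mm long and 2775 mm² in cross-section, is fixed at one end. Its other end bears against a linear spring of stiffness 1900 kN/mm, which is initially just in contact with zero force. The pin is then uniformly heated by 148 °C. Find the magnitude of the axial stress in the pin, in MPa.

σ ≈ 211 MPa (compressive)

If the spring were absent the pin would lengthen by αΔT L = 17.3×10⁻⁶ × 148 × 210 = 0.5377 mm.
Let P be the compressive force at the spring. The pin shortens elastically by PL/(AE) and the spring compresses by P/k; together these equal δ_free.
P [ L/(AE) + 1/k ] = δ_free → P [ 210/(2775×193×10³) + 1/(1900×10³) ] = 0.5377.
P = 0.5377 / 9.184×10⁻⁷ = 585400 N.
σ = P/A = 585400/2775 = 211 MPa.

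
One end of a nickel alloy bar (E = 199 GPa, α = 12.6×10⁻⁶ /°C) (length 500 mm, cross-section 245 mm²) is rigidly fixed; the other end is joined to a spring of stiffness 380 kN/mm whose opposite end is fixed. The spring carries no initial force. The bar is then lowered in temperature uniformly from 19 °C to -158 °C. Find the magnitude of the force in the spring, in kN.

P ≈ 86.5 kN

Free thermal contraction: δ_free = αΔT L = 12.6×10⁻⁶ × 177 × 500 = 1.115 mm.
Let P be the tensile force in the spring. The bar extends elastically by PL/(AE) and the spring stretches by P/k; together these equal δ_free.
So P = δ_free / [L/(AE) + 1/k] = 1.115 / [ 500/(245×199×10³) + 1/(380×10³) ].
P = 1.115 / 1.289×10⁻⁵ = 86530 N.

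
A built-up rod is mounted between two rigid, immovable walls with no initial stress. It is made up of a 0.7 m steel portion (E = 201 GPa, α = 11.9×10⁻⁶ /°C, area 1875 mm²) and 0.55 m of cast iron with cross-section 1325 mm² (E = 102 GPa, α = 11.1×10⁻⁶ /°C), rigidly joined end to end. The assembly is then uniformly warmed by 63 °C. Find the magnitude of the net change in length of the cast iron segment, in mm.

Free thermal expansion of the whole bar: Σ αᵢΔT Lᵢ = 11.9×10⁻⁶×63×700 + 11.1×10⁻⁶×63×550 = 0.9094 mm.
The walls prevent any net length change, so an axial force P (same in every segment) develops. Compatibility: P · Σ Lᵢ/(AᵢEᵢ) = δ_free.
Σ Lᵢ/(AᵢEᵢ) = 700/(1875×201×10³) + 550/(1325×102×10³) = 5.927×10⁻⁶ mm/N.
Hence P = δ_free / Σ(L/AE) = 0.9094/5.927×10⁻⁶ = 153.4 kN (compressive).
For the cast iron segment, free thermal change = 11.1×10⁻⁶×63×550 = 0.3846 mm and elastic change from P = 153400×550/(1325×102×10³) = 0.6244 mm; these oppose, so the net change is 0.24 mm (segment shortens).

|ΔL| ≈ 0.24 mm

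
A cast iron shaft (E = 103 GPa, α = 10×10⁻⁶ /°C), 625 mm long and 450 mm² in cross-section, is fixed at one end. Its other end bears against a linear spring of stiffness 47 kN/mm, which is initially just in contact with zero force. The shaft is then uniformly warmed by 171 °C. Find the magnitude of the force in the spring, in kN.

P ≈ 30.7 kN

Free thermal expansion: δ_free = αΔT L = 10×10⁻⁶ × 171 × 625 = 1.069 mm.
With a force P in the spring, the elastic change of the shaft is PL/(AE) and that of the spring is P/k; compatibility requires their sum to equal δ_free.
P [ L/(AE) + 1/k ] = δ_free → P [ 625/(450×103×10³) + 1/(47×10³) ] = 1.069.
P = 1.069 / 3.476×10⁻⁵ = 30750 N.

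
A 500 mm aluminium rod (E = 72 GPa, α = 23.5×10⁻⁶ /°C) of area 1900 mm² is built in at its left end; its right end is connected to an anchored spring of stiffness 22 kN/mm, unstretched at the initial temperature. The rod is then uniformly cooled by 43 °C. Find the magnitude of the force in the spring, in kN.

If the spring were absent the rod would shorten by αΔT L = 23.5×10⁻⁶ × 43 × 500 = 0.5052 mm.
Let P be the tensile force in the spring. The rod extends elastically by PL/(AE) and the spring stretches by P/k; together these equal δ_free.
P [ L/(AE) + 1/k ] = δ_free → P [ 500/(1900×72×10³) + 1/(22×10³) ] = 0.5052.
P = 0.5052 / 4.911×10⁻⁵ = 10290 N.

P ≈ 10.3 kN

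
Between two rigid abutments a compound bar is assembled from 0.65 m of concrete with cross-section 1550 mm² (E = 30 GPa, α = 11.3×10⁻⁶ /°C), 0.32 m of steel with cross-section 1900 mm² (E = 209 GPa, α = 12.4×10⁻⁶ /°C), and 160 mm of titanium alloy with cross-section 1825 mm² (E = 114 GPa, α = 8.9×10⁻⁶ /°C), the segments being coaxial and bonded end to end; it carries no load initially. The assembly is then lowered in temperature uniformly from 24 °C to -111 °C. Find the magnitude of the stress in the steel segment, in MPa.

With the walls removed the bar would change length by δ_free = Σ αᵢΔT Lᵢ = 11.3×10⁻⁶×135×650 + 12.4×10⁻⁶×135×320 + 8.9×10⁻⁶×135×160 = 1.719 mm.
The walls prevent any net length change, so an axial force P (same in every segment) develops. Compatibility: P · Σ Lᵢ/(AᵢEᵢ) = δ_free.
The series flexibility is Σ Lᵢ/(AᵢEᵢ) = 650/(1550×30×10³) + 320/(1900×209×10³) + 160/(1825×114×10³) = 1.555×10⁻⁵ mm/N.
So P = 1.719 / 1.555×10⁻⁵ = 110.6 kN, tensile.
σ_{steel} = P / A = 110600 / 1900 = 58.19 MPa.

σ ≈ 58.2 MPa (tensile)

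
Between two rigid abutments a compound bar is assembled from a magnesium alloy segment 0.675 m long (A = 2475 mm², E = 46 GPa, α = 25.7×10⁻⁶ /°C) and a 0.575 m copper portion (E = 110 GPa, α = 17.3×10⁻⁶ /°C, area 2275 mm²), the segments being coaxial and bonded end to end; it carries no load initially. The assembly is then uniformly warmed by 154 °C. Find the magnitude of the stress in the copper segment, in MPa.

Free thermal expansion of the whole bar: Σ αᵢΔT Lᵢ = 25.7×10⁻⁶×154×675 + 17.3×10⁻⁶×154×575 = 4.203 mm.
Since the ends are fixed, an axial force P builds up, equal in every segment, with P · Σ Lᵢ/(AᵢEᵢ) = δ_free.
Σ Lᵢ/(AᵢEᵢ) = 675/(2475×46×10³) + 575/(2275×110×10³) = 8.227×10⁻⁶ mm/N.
P = 4.203 / 8.227×10⁻⁶ = 511000 N = 511 kN, compressive.
σ_{copper} = P / A = 511000 / 2275 = 224.6 MPa.

σ ≈ 225 MPa (compressive)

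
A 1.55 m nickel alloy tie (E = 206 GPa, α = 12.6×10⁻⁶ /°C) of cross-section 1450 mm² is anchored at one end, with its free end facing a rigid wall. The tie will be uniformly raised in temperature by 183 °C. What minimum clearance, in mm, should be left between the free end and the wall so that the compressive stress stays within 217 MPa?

g ≈ 1.94 mm

Free expansion if unrestrained: δ_free = αΔT L = 12.6×10⁻⁶ × 183 × 1550 = 3.574 mm.
At the allowable stress the elastic shortening the wall may impose is σL/E = 217 × 1550 / (206×10³) = 1.633 mm.
The gap must absorb the remainder: g_min = 3.574 − 1.633 = 1.941 mm.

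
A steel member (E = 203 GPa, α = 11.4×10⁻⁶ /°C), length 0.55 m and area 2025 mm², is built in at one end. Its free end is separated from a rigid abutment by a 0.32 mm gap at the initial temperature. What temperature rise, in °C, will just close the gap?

ΔT ≈ 51 °C

The gap closes when αΔT L = 0.32 mm, since the member is still unstressed at that instant.
ΔT = 0.32 / (11.4×10⁻⁶ × 550) = 51.04 °C.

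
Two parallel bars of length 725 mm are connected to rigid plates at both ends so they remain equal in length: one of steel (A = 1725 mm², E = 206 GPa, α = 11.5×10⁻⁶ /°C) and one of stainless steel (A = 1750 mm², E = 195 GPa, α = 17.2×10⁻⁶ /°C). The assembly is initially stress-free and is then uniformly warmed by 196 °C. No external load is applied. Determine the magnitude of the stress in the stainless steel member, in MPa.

The stainless steel has the larger α, so on heating it would change length more than the steel if both were free. The rigid plates force a common final length, so the stainless steel is put into compression and the steel into tension, with equal and opposite forces P (no external load).
Compatibility of the two members (thermal + elastic change equal): (α₁ − α₂)ΔT = P·[1/(A₁E₁) + 1/(A₂E₂)].
|α₁ − α₂|·ΔT = 5.7×10⁻⁶ × 196 = 0.001117.
1/(A₁E₁) + 1/(A₂E₂) = 1/(1725×206×10³) + 1/(1750×195×10³) = 5.745×10⁻⁹ N⁻¹.
So P = 0.001117 / 5.745×10⁻⁹ = 194.5 kN.
σ_{stainless steel} = P/A₂ = 194500/1750 = 111.1 MPa, compressive.

σ ≈ 111 MPa (compressive)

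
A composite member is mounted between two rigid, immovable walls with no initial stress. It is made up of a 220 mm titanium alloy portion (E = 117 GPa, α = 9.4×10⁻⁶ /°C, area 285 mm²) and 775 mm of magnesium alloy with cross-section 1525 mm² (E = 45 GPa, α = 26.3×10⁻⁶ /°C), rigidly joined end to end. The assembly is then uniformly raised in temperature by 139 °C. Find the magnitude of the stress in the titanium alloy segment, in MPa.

If the supports were absent, the total length change would be Σ αᵢΔT Lᵢ = 9.4×10⁻⁶×139×220 + 26.3×10⁻⁶×139×775 = 3.121 mm.
Since the ends are fixed, an axial force P builds up, equal in every segment, with P · Σ Lᵢ/(AᵢEᵢ) = δ_free.
The series flexibility is Σ Lᵢ/(AᵢEᵢ) = 220/(285×117×10³) + 775/(1525×45×10³) = 1.789×10⁻⁵ mm/N.
P = 3.121 / 1.789×10⁻⁵ = 174400 N = 174.4 kN, compressive.
σ_{titanium alloy} = P / A = 174400 / 285 = 612 MPa.

σ ≈ 612 MPa (compressive)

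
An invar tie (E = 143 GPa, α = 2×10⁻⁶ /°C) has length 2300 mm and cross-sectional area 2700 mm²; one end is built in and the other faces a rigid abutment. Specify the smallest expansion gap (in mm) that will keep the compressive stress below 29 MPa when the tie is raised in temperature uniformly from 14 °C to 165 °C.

g ≈ 0.228 mm

Free expansion if unrestrained: δ_free = αΔT L = 2×10⁻⁶ × 151 × 2300 = 0.6946 mm.
At the allowable stress the elastic shortening the wall may impose is σL/E = 29 × 2300 / (143×10³) = 0.4664 mm.
So the gap has to take up the difference, g_min = δ_free − σL/E = 0.6946 − 0.4664 = 0.2282 mm.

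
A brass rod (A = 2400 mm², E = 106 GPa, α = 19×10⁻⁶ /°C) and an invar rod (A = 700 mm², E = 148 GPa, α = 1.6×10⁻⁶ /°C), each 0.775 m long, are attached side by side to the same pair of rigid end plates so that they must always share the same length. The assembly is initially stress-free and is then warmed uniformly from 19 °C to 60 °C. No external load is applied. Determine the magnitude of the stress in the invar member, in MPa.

σ ≈ 75 MPa (tensile)

Both members must finish at the same length. With the larger α, the brass tends to over-expand; the plates restrain it, putting the brass in compression and the invar in tension. With no external load the two internal forces are equal and opposite, magnitude P.
Compatibility of the two members (thermal + elastic change equal): (α₁ − α₂)ΔT = P·[1/(A₁E₁) + 1/(A₂E₂)].
|α₁ − α₂|·ΔT = 17.4×10⁻⁶ × 41 = 0.0007134.
1/(A₁E₁) + 1/(A₂E₂) = 1/(2400×106×10³) + 1/(700×148×10³) = 1.358×10⁻⁸ N⁻¹.
P = 0.0007134 / 1.358×10⁻⁸ = 52520 N = 52.52 kN.
σ_{invar} = P/A₂ = 52520/700 = 75.03 MPa, tensile.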